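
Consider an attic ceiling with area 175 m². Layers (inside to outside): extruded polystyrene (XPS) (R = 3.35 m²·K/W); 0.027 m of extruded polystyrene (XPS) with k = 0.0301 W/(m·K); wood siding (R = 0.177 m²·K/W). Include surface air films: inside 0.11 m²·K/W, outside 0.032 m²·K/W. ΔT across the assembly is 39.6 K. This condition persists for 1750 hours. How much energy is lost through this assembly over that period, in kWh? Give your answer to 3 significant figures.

0.027/0.0301 = 0.897
R_total = 0.11 + 3.35 + 0.897 + 0.177 + 0.032 = 4.566 m²·K/W
Q = 175 × 39.6 / 4.566 = 1518 W
E = 1518 W × 1750 h / 1000 = 2656 kWh

2660 kWh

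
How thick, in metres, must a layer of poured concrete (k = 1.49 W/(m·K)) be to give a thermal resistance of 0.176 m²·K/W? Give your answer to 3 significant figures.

0.262 m

L = R·k = 0.176 × 1.49 = 0.2622 m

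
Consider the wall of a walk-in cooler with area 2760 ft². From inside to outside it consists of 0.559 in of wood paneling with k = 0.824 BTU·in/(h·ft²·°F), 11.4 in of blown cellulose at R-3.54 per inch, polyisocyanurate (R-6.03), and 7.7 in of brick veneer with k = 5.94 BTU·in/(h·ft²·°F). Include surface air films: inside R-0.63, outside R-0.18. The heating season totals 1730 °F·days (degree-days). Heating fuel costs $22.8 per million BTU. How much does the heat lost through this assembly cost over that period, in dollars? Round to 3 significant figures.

53.1 dollars

0.559/0.824 = 0.6784
11.4 × 3.54 = 40.36
7.7/5.94 = 1.296
R_total = 0.63 + 0.6784 + 40.36 + 6.03 + 1.296 + 0.18 = 49.17 ft²·°F·h/BTU
E = A × HDD × 24 / R = 2760 × 1730 × 24 / 49.17 = 2331000 BTU
Cost = 2331000/10⁶ × 22.8 = $53.14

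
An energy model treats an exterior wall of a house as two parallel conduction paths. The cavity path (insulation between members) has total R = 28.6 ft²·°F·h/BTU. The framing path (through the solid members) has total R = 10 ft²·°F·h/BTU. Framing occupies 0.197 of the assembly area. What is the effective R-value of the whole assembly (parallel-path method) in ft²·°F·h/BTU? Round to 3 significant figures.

U_eff = 0.803/28.6 + 0.197/10 = 0.02808 + 0.0197 = 0.04778
R_eff = 1/U_eff = 20.93 ft²·°F·h/BTU

20.9 ft²·°F·h/BTU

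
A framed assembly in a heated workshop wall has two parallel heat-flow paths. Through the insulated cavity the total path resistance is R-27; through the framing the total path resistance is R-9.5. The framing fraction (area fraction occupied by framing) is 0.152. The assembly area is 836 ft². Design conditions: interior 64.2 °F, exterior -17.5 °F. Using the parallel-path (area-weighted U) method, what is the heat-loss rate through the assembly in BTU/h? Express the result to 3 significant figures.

3240 BTU/h

U_eff = 0.848/27 + 0.152/9.5 = 0.03141 + 0.016 = 0.04741
R_eff = 1/U_eff = 21.09 ft²·°F·h/BTU
Q = 836 × (64.2 − (-17.5)) / 21.09 = 3238 BTU/h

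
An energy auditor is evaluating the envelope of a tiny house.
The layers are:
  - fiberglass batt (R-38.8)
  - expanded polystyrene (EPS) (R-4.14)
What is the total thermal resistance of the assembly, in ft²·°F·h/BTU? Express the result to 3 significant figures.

42.9 ft²·°F·h/BTU

R_total = 38.8 + 4.14 = 42.94 ft²·°F·h/BTU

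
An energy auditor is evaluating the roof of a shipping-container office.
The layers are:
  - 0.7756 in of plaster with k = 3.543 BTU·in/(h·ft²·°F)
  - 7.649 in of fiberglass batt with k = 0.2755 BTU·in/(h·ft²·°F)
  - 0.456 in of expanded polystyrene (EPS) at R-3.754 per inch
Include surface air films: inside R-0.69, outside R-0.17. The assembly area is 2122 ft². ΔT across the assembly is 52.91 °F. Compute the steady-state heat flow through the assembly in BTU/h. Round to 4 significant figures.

0.7756/3.543 = 0.21891
7.649/0.2755 = 27.764
0.456 × 3.754 = 1.7118
R_total = 0.69 + 0.21891 + 27.764 + 1.7118 + 0.17 = 30.555 ft²·°F·h/BTU
Q = A·ΔT/R = 2122 × 52.91 / 30.555 = 3674.5 BTU/h

3675 BTU/h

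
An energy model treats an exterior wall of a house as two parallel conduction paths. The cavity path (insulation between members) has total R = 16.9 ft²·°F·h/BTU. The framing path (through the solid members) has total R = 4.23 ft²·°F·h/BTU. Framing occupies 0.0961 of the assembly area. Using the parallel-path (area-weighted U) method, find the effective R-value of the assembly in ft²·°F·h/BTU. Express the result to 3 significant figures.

13.1 ft²·°F·h/BTU

U_eff = 0.9039/16.9 + 0.0961/4.23 = 0.05349 + 0.02272 = 0.0762
R_eff = 1/U_eff = 13.12 ft²·°F·h/BTU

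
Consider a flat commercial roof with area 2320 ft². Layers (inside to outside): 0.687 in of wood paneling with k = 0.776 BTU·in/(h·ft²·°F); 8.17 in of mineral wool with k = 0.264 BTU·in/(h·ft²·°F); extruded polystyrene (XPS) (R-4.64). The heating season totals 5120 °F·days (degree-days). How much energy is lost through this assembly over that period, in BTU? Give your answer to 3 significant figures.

7820000 BTU

0.687/0.776 = 0.8853
8.17/0.264 = 30.95
R_total = 0.8853 + 30.95 + 4.64 = 36.47 ft²·°F·h/BTU
E = A × HDD × 24 / R = 2320 × 5120 × 24 / 36.47 = 7816000 BTU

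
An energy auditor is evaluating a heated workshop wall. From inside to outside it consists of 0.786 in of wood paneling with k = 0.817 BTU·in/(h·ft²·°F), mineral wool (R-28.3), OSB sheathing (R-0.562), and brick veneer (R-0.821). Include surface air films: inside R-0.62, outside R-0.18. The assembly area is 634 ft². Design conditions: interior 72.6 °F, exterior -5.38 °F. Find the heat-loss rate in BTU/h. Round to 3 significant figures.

1570 BTU/h

0.786/0.817 = 0.9621
R_total = 0.62 + 0.9621 + 28.3 + 0.562 + 0.821 + 0.18 = 31.45 ft²·°F·h/BTU
Q = A·ΔT/R = 634 × (72.6 − (-5.38)) / 31.45 = 1572 BTU/h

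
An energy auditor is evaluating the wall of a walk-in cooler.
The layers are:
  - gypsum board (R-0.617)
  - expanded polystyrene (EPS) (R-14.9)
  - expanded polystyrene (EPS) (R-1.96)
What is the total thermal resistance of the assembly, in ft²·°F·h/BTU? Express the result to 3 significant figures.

17.5 ft²·°F·h/BTU

R_total = 0.617 + 14.9 + 1.96 = 17.48 ft²·°F·h/BTU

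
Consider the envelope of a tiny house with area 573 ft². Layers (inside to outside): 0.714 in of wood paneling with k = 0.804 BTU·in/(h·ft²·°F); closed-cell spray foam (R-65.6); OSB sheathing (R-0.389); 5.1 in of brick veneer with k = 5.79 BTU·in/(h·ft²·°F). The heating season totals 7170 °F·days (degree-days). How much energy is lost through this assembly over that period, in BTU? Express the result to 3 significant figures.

0.714/0.804 = 0.8881
5.1/5.79 = 0.8808
R_total = 0.8881 + 65.6 + 0.389 + 0.8808 = 67.76 ft²·°F·h/BTU
E = A × HDD × 24 / R = 573 × 7170 × 24 / 67.76 = 1455000 BTU

1460000 BTU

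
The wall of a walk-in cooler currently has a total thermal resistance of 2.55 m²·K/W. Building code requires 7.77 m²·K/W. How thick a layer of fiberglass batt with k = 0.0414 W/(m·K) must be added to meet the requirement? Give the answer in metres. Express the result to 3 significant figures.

ΔR = 7.77 − 2.55 = 5.22 m²·K/W
L = ΔR × k = 5.22 × 0.0414 = 0.2161 m

0.216 m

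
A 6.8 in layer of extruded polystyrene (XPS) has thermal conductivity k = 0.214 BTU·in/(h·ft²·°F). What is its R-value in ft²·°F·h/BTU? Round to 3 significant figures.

31.8 ft²·°F·h/BTU

R = L/k = 6.8/0.214 = 31.78 ft²·°F·h/BTU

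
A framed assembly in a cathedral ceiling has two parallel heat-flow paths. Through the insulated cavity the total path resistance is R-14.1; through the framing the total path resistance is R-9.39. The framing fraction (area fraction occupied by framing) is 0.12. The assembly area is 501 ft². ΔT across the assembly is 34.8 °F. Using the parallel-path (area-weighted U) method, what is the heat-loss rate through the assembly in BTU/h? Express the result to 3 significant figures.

1310 BTU/h

U_eff = 0.88/14.1 + 0.12/9.39 = 0.06241 + 0.01278 = 0.07519
R_eff = 1/U_eff = 13.3 ft²·°F·h/BTU
Q = 501 × 34.8 / 13.3 = 1311 BTU/h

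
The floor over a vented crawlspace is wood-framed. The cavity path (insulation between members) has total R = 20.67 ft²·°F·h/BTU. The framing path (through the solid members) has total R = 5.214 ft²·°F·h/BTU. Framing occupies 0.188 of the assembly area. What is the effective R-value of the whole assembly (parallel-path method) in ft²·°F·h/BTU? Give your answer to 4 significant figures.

U_eff = 0.812/20.67 + 0.188/5.214 = 0.039284 + 0.036057 = 0.075341
R_eff = 1/U_eff = 13.273 ft²·°F·h/BTU

13.27 ft²·°F·h/BTU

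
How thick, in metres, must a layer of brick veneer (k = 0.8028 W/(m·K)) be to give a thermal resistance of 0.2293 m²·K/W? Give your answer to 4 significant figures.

L = R·k = 0.2293 × 0.8028 = 0.18408 m

0.1841 m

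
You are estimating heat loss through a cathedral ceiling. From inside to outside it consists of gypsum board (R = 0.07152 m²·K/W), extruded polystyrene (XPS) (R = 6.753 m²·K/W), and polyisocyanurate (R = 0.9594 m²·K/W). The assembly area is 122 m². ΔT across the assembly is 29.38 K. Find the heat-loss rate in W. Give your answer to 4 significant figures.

R_total = 0.07152 + 6.753 + 0.9594 = 7.7839 m²·K/W
Q = A·ΔT/R = 122 × 29.38 / 7.7839 = 460.48 W

460.5 W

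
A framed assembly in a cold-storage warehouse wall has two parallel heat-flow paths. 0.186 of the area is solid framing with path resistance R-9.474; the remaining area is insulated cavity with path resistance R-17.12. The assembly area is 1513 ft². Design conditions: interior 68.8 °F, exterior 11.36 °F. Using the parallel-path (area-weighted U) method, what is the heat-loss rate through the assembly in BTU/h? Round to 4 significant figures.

5838 BTU/h

U_eff = 0.814/17.12 + 0.186/9.474 = 0.047547 + 0.019633 = 0.067179
R_eff = 1/U_eff = 14.886 ft²·°F·h/BTU
Q = 1513 × (68.8 − 11.36) / 14.886 = 5838.3 BTU/h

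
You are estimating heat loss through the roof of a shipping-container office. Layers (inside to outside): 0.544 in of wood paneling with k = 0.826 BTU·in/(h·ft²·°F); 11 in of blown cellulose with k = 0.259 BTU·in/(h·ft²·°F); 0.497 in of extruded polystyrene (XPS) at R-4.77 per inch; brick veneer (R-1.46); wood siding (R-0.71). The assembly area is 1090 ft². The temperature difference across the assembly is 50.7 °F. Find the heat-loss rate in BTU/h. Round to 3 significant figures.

1160 BTU/h

0.544/0.826 = 0.6586
11/0.259 = 42.47
0.497 × 4.77 = 2.371
R_total = 0.6586 + 42.47 + 2.371 + 1.46 + 0.71 = 47.67 ft²·°F·h/BTU
Q = A·ΔT/R = 1090 × 50.7 / 47.67 = 1159 BTU/h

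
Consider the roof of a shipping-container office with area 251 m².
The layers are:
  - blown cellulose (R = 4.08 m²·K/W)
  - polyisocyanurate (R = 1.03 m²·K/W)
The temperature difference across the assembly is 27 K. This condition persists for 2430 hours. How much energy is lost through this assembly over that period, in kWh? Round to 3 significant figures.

3220 kWh

R_total = 4.08 + 1.03 = 5.11 m²·K/W
Q = 251 × 27 / 5.11 = 1326 W
E = 1326 W × 2430 h / 1000 = 3223 kWh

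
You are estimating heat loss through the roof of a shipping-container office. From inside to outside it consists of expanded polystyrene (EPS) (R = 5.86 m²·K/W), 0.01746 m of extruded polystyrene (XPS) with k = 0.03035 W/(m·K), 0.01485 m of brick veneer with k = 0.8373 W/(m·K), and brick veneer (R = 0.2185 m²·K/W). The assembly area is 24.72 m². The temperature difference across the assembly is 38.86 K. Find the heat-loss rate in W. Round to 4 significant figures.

144.0 W

0.01746/0.03035 = 0.57529
0.01485/0.8373 = 0.017736
R_total = 5.86 + 0.57529 + 0.017736 + 0.2185 = 6.6715 m²·K/W
Q = A·ΔT/R = 24.72 × 38.86 / 6.6715 = 143.99 W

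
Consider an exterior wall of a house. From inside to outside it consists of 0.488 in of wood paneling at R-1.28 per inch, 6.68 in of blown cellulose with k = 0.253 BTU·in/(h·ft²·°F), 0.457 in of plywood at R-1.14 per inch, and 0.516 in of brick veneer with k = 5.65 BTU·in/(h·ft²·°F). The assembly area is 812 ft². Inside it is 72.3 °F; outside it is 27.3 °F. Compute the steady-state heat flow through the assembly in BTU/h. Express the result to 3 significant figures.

1320 BTU/h

0.488 × 1.28 = 0.6246
6.68/0.253 = 26.4
0.457 × 1.14 = 0.521
0.516/5.65 = 0.09133
R_total = 0.6246 + 26.4 + 0.521 + 0.09133 = 27.64 ft²·°F·h/BTU
Q = A·ΔT/R = 812 × (72.3 − 27.3) / 27.64 = 1322 BTU/h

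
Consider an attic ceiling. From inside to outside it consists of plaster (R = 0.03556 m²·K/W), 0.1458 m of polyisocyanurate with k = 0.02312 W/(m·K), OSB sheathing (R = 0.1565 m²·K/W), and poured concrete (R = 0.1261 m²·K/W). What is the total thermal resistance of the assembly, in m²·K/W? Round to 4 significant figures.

0.1458/0.02312 = 6.3062
R_total = 0.03556 + 6.3062 + 0.1565 + 0.1261 = 6.6244 m²·K/W

6.624 m²·K/W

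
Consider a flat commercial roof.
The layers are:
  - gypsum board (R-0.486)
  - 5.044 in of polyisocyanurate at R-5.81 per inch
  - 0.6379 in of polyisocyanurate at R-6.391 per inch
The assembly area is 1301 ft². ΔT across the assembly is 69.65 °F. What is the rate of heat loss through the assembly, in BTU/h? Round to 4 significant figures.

5.044 × 5.81 = 29.306
0.6379 × 6.391 = 4.0768
R_total = 0.486 + 29.306 + 4.0768 = 33.868 ft²·°F·h/BTU
Q = A·ΔT/R = 1301 × 69.65 / 33.868 = 2675.5 BTU/h

2675 BTU/h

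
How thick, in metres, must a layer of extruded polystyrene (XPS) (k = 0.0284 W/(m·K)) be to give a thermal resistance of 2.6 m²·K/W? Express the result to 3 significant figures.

L = R·k = 2.6 × 0.0284 = 0.07384 m

0.0738 m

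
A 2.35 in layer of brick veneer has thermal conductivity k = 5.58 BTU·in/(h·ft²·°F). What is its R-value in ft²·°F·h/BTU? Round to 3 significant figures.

0.421 ft²·°F·h/BTU

R = L/k = 2.35/5.58 = 0.4211 ft²·°F·h/BTU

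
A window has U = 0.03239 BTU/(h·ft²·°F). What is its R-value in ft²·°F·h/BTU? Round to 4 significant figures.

30.87 ft²·°F·h/BTU

R = 1/U = 1/0.03239 = 30.874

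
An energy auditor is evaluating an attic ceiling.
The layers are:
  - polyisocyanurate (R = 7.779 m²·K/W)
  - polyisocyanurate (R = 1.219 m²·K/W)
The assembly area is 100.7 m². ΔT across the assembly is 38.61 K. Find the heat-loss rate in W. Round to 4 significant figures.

432.1 W

R_total = 7.779 + 1.219 = 8.998 m²·K/W
Q = A·ΔT/R = 100.7 × 38.61 / 8.998 = 432.1 W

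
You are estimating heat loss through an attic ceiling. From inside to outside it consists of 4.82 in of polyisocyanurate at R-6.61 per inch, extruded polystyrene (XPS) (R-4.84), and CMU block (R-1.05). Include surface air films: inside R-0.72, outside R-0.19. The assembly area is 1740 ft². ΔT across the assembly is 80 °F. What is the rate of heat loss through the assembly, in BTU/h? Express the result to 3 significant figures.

4.82 × 6.61 = 31.86
R_total = 0.72 + 31.86 + 4.84 + 1.05 + 0.19 = 38.66 ft²·°F·h/BTU
Q = A·ΔT/R = 1740 × 80 / 38.66 = 3601 BTU/h

3600 BTU/h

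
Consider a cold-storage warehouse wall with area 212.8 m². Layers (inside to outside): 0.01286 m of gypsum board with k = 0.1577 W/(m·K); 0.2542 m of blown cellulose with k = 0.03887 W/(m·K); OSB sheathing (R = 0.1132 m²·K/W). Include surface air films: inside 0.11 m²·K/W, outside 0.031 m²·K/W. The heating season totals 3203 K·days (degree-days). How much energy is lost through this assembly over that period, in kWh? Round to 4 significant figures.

0.01286/0.1577 = 0.081547
0.2542/0.03887 = 6.5397
R_total = 0.11 + 0.081547 + 6.5397 + 0.1132 + 0.031 = 6.8755 m²·K/W
E = A × HDD × 24 / R / 1000 = 212.8 × 3203 × 24 / 6.8755 / 1000 = 2379.2 kWh

2379 kWh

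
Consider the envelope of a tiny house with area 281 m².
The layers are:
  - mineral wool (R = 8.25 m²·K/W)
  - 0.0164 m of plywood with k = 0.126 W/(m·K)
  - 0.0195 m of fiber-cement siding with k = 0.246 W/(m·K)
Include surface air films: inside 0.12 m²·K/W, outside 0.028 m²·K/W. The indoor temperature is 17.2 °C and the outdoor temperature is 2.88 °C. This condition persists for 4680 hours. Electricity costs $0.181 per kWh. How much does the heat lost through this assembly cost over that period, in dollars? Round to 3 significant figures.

0.0164/0.126 = 0.1302
0.0195/0.246 = 0.07927
R_total = 0.12 + 8.25 + 0.1302 + 0.07927 + 0.028 = 8.607 m²·K/W
Q = 281 × (17.2 − 2.88) / 8.607 = 467.5 W
E = 467.5 W × 4680 h / 1000 = 2188 kWh
Cost = 2188 × 0.181 = $396

396 dollars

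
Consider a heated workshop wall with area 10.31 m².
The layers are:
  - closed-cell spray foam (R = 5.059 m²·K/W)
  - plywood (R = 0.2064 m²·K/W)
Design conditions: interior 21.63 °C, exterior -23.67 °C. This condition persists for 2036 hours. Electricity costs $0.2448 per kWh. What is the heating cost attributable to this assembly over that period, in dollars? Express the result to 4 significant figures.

R_total = 5.059 + 0.2064 = 5.2654 m²·K/W
Q = 10.31 × (21.63 − (-23.67)) / 5.2654 = 88.7 W
E = 88.7 W × 2036 h / 1000 = 180.59 kWh
Cost = 180.59 × 0.2448 = $44.209

44.21 dollars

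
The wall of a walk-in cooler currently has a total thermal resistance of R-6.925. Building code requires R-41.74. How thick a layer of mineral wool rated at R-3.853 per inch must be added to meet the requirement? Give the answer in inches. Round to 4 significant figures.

ΔR = 41.74 − 6.925 = 34.815 ft²·°F·h/BTU
L = ΔR / (R/in) = 34.815/3.853 = 9.0358 in

9.036 in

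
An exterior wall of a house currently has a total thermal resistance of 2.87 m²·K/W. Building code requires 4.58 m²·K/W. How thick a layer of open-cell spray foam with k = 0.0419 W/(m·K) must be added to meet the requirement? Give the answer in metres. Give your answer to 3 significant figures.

ΔR = 4.58 − 2.87 = 1.71 m²·K/W
L = ΔR × k = 1.71 × 0.0419 = 0.07165 m

0.0716 m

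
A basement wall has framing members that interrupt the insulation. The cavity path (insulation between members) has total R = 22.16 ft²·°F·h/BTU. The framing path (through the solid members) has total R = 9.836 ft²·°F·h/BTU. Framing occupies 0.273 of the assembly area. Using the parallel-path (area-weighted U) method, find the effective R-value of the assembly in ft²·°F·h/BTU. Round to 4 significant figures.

16.51 ft²·°F·h/BTU

U_eff = 0.727/22.16 + 0.273/9.836 = 0.032807 + 0.027755 = 0.060562
R_eff = 1/U_eff = 16.512 ft²·°F·h/BTU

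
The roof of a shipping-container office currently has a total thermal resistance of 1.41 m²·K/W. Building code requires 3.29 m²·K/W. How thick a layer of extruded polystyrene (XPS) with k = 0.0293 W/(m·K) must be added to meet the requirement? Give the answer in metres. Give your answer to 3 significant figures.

0.0551 m

ΔR = 3.29 − 1.41 = 1.88 m²·K/W
L = ΔR × k = 1.88 × 0.0293 = 0.05508 m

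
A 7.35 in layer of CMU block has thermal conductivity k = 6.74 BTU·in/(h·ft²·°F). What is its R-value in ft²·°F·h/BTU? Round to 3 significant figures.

R = L/k = 7.35/6.74 = 1.091 ft²·°F·h/BTU

1.09 ft²·°F·h/BTU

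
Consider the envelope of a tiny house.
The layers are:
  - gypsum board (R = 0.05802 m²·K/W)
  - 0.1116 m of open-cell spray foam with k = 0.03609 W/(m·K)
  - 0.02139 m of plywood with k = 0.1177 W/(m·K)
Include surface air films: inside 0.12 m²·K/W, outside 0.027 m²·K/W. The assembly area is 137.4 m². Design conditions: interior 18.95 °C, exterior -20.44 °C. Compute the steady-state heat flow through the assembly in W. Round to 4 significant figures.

0.1116/0.03609 = 3.0923
0.02139/0.1177 = 0.18173
R_total = 0.12 + 0.05802 + 3.0923 + 0.18173 + 0.027 = 3.479 m²·K/W
Q = A·ΔT/R = 137.4 × (18.95 − (-20.44)) / 3.479 = 1555.7 W

1556 W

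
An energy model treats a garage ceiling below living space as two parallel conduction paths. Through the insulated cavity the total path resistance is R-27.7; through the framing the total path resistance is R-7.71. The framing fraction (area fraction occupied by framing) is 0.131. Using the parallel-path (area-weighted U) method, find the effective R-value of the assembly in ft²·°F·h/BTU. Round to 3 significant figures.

U_eff = 0.869/27.7 + 0.131/7.71 = 0.03137 + 0.01699 = 0.04836
R_eff = 1/U_eff = 20.68 ft²·°F·h/BTU

20.7 ft²·°F·h/BTU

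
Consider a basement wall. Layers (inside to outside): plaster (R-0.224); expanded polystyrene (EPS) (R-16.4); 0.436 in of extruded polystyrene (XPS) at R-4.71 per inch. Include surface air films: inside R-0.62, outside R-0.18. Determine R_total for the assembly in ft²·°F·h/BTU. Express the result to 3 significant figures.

19.5 ft²·°F·h/BTU

0.436 × 4.71 = 2.054
R_total = 0.62 + 0.224 + 16.4 + 2.054 + 0.18 = 19.48 ft²·°F·h/BTU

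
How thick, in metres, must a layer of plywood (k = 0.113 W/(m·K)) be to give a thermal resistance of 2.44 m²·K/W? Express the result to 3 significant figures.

0.276 m

L = R·k = 2.44 × 0.113 = 0.2757 m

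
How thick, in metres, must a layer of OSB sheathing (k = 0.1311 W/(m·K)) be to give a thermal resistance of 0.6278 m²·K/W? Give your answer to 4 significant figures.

L = R·k = 0.6278 × 0.1311 = 0.082305 m

0.08230 m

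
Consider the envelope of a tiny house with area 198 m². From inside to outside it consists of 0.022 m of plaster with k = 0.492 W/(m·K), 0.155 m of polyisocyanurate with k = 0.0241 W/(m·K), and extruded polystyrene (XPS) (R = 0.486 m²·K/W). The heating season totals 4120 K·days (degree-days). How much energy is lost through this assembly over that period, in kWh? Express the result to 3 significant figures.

0.022/0.492 = 0.04472
0.155/0.0241 = 6.432
R_total = 0.04472 + 6.432 + 0.486 = 6.962 m²·K/W
E = A × HDD × 24 / R / 1000 = 198 × 4120 × 24 / 6.962 / 1000 = 2812 kWh

2810 kWh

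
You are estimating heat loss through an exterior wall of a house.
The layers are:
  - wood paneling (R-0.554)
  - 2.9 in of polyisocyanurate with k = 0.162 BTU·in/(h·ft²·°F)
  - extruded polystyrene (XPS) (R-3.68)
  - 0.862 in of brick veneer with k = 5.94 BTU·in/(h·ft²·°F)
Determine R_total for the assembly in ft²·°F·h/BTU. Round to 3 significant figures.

22.3 ft²·°F·h/BTU

2.9/0.162 = 17.9
0.862/5.94 = 0.1451
R_total = 0.554 + 17.9 + 3.68 + 0.1451 = 22.28 ft²·°F·h/BTU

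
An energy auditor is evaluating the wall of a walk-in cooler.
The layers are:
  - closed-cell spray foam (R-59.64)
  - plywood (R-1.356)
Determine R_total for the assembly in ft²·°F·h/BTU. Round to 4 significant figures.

R_total = 59.64 + 1.356 = 60.996 ft²·°F·h/BTU

61.00 ft²·°F·h/BTU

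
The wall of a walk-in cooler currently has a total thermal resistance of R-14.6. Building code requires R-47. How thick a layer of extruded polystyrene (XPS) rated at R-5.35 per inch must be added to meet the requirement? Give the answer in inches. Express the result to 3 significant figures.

ΔR = 47 − 14.6 = 32.4 ft²·°F·h/BTU
L = ΔR / (R/in) = 32.4/5.35 = 6.056 in

6.06 in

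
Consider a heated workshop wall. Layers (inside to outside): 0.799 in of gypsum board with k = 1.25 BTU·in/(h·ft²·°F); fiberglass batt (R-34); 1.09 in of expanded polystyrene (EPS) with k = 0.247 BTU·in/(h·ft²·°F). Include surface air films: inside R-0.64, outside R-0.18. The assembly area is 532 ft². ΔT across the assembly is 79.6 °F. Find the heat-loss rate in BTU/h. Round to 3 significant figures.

1060 BTU/h

0.799/1.25 = 0.6392
1.09/0.247 = 4.413
R_total = 0.64 + 0.6392 + 34 + 4.413 + 0.18 = 39.87 ft²·°F·h/BTU
Q = A·ΔT/R = 532 × 79.6 / 39.87 = 1062 BTU/h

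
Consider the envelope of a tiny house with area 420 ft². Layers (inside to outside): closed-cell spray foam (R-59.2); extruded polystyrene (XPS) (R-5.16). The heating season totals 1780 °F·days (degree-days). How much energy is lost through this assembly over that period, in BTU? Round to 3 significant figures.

279000 BTU

R_total = 59.2 + 5.16 = 64.36 ft²·°F·h/BTU
E = A × HDD × 24 / R = 420 × 1780 × 24 / 64.36 = 278800 BTU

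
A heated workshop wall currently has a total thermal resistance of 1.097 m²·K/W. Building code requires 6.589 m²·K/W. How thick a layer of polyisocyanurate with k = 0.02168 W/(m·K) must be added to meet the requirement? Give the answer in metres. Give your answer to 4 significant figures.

ΔR = 6.589 − 1.097 = 5.492 m²·K/W
L = ΔR × k = 5.492 × 0.02168 = 0.11907 m

0.1191 m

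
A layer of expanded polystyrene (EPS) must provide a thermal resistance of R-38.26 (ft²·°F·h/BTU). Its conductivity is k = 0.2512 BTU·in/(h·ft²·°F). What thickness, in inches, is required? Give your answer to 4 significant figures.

9.611 in

L = R × k = 38.26 × 0.2512 = 9.6109 in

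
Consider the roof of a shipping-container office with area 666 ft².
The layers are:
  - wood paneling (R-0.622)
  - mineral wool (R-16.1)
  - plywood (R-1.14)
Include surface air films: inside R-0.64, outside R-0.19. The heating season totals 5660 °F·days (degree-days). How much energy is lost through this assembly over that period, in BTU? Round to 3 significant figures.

R_total = 0.64 + 0.622 + 16.1 + 1.14 + 0.19 = 18.69 ft²·°F·h/BTU
E = A × HDD × 24 / R = 666 × 5660 × 24 / 18.69 = 4840000 BTU

4840000 BTU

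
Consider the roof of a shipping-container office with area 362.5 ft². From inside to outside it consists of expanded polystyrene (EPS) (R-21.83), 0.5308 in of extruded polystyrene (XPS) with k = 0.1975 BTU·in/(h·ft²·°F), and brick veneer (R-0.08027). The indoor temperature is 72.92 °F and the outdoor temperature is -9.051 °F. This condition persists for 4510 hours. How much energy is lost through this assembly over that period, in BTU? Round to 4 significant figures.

5448000 BTU

0.5308/0.1975 = 2.6876
R_total = 21.83 + 2.6876 + 0.08027 = 24.598 ft²·°F·h/BTU
Q = 362.5 × (72.92 − (-9.051)) / 24.598 = 1208 BTU/h
E = 1208 × 4510 = 5448100 BTU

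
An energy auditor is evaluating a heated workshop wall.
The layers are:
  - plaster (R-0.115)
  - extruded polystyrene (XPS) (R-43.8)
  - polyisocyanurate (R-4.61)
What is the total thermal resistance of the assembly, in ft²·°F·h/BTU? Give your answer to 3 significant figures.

R_total = 0.115 + 43.8 + 4.61 = 48.52 ft²·°F·h/BTU

48.5 ft²·°F·h/BTU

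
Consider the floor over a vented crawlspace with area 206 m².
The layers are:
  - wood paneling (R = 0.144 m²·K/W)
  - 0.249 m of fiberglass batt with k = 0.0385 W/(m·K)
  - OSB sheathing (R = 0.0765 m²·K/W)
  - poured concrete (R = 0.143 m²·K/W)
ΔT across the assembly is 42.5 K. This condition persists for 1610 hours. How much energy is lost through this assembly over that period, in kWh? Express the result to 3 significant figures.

2060 kWh

0.249/0.0385 = 6.468
R_total = 0.144 + 6.468 + 0.0765 + 0.143 = 6.831 m²·K/W
Q = 206 × 42.5 / 6.831 = 1282 W
E = 1282 W × 1610 h / 1000 = 2063 kWh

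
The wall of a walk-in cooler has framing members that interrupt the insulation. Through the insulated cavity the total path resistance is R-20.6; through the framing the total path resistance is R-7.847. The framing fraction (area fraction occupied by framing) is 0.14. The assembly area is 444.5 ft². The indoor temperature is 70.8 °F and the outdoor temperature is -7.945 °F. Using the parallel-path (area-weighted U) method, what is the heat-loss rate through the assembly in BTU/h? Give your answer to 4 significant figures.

U_eff = 0.86/20.6 + 0.14/7.847 = 0.041748 + 0.017841 = 0.059589
R_eff = 1/U_eff = 16.782 ft²·°F·h/BTU
Q = 444.5 × (70.8 − (-7.945)) / 16.782 = 2085.7 BTU/h

2086 BTU/h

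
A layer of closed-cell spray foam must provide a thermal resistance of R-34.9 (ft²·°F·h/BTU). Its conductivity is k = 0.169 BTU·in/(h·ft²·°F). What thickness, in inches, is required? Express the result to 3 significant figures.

5.90 in

L = R × k = 34.9 × 0.169 = 5.898 in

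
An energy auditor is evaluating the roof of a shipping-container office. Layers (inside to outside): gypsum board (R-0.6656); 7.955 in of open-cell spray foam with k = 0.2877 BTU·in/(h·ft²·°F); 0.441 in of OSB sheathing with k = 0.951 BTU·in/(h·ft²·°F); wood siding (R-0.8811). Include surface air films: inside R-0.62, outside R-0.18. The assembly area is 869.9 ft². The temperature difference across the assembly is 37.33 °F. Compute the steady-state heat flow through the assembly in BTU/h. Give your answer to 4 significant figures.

7.955/0.2877 = 27.65
0.441/0.951 = 0.46372
R_total = 0.62 + 0.6656 + 27.65 + 0.46372 + 0.8811 + 0.18 = 30.461 ft²·°F·h/BTU
Q = A·ΔT/R = 869.9 × 37.33 / 30.461 = 1066.1 BTU/h

1066 BTU/h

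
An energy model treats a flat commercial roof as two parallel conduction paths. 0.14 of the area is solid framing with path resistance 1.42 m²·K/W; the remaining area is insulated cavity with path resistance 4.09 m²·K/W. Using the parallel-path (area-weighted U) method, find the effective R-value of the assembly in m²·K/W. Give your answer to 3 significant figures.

U_eff = 0.86/4.09 + 0.14/1.42 = 0.2103 + 0.09859 = 0.3089
R_eff = 1/U_eff = 3.238 m²·K/W

3.24 m²·K/W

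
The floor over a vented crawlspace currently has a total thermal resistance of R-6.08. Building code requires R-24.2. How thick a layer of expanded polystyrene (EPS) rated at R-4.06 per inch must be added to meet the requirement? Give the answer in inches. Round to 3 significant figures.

ΔR = 24.2 − 6.08 = 18.12 ft²·°F·h/BTU
L = ΔR / (R/in) = 18.12/4.06 = 4.463 in

4.46 in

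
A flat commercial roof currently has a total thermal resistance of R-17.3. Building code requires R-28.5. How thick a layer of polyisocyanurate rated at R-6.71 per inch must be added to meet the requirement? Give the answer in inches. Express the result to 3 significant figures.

1.67 in

ΔR = 28.5 − 17.3 = 11.2 ft²·°F·h/BTU
L = ΔR / (R/in) = 11.2/6.71 = 1.669 in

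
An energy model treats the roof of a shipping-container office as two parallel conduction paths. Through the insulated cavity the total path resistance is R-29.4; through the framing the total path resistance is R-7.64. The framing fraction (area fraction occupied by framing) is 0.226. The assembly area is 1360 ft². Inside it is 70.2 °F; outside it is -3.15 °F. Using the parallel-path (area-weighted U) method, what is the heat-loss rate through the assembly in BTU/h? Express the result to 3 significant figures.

5580 BTU/h

U_eff = 0.774/29.4 + 0.226/7.64 = 0.02633 + 0.02958 = 0.05591
R_eff = 1/U_eff = 17.89 ft²·°F·h/BTU
Q = 1360 × (70.2 − (-3.15)) / 17.89 = 5577 BTU/h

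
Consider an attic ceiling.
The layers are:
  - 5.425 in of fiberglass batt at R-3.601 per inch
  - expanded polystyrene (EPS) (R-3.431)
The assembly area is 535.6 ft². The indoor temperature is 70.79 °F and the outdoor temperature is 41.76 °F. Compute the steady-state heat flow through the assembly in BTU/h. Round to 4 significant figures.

5.425 × 3.601 = 19.535
R_total = 19.535 + 3.431 = 22.966 ft²·°F·h/BTU
Q = A·ΔT/R = 535.6 × (70.79 − 41.76) / 22.966 = 677.01 BTU/h

677.0 BTU/h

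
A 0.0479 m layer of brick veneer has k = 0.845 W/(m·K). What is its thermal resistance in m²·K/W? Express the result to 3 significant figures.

0.0567 m²·K/W

R = L/k = 0.0479/0.845 = 0.05669 m²·K/W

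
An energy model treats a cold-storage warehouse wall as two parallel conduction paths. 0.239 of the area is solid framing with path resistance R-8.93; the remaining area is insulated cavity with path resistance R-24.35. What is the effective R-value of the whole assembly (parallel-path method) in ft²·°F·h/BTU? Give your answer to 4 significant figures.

17.24 ft²·°F·h/BTU

U_eff = 0.761/24.35 + 0.239/8.93 = 0.031253 + 0.026764 = 0.058016
R_eff = 1/U_eff = 17.237 ft²·°F·h/BTU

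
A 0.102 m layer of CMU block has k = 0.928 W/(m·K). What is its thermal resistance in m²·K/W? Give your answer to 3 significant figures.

R = L/k = 0.102/0.928 = 0.1099 m²·K/W

0.110 m²·K/W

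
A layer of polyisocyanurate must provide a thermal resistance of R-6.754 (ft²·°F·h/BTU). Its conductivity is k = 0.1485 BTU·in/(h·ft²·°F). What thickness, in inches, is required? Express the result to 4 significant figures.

L = R × k = 6.754 × 0.1485 = 1.003 in

1.003 in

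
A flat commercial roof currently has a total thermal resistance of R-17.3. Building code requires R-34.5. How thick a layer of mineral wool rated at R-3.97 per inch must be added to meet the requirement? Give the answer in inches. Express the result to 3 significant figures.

ΔR = 34.5 − 17.3 = 17.2 ft²·°F·h/BTU
L = ΔR / (R/in) = 17.2/3.97 = 4.332 in

4.33 in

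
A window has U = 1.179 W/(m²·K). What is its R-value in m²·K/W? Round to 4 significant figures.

0.8482 m²·K/W

R = 1/U = 1/1.179 = 0.84818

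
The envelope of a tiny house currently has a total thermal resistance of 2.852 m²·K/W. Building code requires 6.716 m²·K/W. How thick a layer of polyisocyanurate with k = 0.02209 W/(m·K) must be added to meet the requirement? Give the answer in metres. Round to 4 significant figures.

0.08536 m

ΔR = 6.716 − 2.852 = 3.864 m²·K/W
L = ΔR × k = 3.864 × 0.02209 = 0.085356 m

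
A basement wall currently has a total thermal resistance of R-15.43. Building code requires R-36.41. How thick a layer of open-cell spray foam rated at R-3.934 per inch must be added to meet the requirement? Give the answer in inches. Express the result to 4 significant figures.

ΔR = 36.41 − 15.43 = 20.98 ft²·°F·h/BTU
L = ΔR / (R/in) = 20.98/3.934 = 5.333 in

5.333 in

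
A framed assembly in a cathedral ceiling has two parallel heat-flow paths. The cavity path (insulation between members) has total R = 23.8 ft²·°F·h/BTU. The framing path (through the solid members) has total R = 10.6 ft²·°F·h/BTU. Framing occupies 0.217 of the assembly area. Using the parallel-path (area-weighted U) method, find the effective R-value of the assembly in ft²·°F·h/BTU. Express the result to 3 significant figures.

U_eff = 0.783/23.8 + 0.217/10.6 = 0.0329 + 0.02047 = 0.05337
R_eff = 1/U_eff = 18.74 ft²·°F·h/BTU

18.7 ft²·°F·h/BTU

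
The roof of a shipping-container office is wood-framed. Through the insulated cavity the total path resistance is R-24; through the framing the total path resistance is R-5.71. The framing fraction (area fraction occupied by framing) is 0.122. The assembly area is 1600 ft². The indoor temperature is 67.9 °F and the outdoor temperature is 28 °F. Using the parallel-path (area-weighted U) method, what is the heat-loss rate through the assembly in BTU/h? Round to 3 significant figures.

U_eff = 0.878/24 + 0.122/5.71 = 0.03658 + 0.02137 = 0.05795
R_eff = 1/U_eff = 17.26 ft²·°F·h/BTU
Q = 1600 × (67.9 − 28) / 17.26 = 3699 BTU/h

3700 BTU/h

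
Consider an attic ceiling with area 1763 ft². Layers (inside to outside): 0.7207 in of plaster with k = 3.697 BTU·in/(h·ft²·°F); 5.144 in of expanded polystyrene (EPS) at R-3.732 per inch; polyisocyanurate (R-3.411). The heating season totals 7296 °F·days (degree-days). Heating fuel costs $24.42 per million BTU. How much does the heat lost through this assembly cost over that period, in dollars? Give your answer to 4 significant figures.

330.6 dollars

0.7207/3.697 = 0.19494
5.144 × 3.732 = 19.197
R_total = 0.19494 + 19.197 + 3.411 = 22.803 ft²·°F·h/BTU
E = A × HDD × 24 / R = 1763 × 7296 × 24 / 22.803 = 13538000 BTU
Cost = 13538000/10⁶ × 24.42 = $330.59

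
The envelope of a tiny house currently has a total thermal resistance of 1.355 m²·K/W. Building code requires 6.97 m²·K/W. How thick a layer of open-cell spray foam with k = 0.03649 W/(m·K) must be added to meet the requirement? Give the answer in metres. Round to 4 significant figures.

ΔR = 6.97 − 1.355 = 5.615 m²·K/W
L = ΔR × k = 5.615 × 0.03649 = 0.20489 m

0.2049 m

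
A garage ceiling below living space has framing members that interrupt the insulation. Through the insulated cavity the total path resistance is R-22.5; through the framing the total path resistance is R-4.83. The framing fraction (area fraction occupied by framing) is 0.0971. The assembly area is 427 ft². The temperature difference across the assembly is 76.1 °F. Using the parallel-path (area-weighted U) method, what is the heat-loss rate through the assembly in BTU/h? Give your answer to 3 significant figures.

U_eff = 0.9029/22.5 + 0.0971/4.83 = 0.04013 + 0.0201 = 0.06023
R_eff = 1/U_eff = 16.6 ft²·°F·h/BTU
Q = 427 × 76.1 / 16.6 = 1957 BTU/h

1960 BTU/h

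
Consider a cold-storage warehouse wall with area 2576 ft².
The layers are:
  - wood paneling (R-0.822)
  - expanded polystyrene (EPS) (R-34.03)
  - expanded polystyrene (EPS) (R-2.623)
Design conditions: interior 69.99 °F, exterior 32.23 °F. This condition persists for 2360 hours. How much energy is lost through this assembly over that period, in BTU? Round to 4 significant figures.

6126000 BTU

R_total = 0.822 + 34.03 + 2.623 = 37.475 ft²·°F·h/BTU
Q = 2576 × (69.99 − 32.23) / 37.475 = 2595.6 BTU/h
E = 2595.6 × 2360 = 6125600 BTU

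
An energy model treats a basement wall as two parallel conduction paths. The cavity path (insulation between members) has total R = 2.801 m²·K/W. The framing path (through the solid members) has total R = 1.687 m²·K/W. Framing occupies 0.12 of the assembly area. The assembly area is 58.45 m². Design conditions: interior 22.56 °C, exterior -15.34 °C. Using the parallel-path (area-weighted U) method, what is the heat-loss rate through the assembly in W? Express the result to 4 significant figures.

853.6 W

U_eff = 0.88/2.801 + 0.12/1.687 = 0.31417 + 0.071132 = 0.38531
R_eff = 1/U_eff = 2.5953 m²·K/W
Q = 58.45 × (22.56 − (-15.34)) / 2.5953 = 853.55 W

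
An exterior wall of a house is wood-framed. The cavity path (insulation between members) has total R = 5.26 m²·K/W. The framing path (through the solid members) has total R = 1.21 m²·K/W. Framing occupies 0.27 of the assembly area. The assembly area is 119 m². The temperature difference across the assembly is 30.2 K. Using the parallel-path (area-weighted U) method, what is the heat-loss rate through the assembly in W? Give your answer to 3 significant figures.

U_eff = 0.73/5.26 + 0.27/1.21 = 0.1388 + 0.2231 = 0.3619
R_eff = 1/U_eff = 2.763 m²·K/W
Q = 119 × 30.2 / 2.763 = 1301 W

1300 W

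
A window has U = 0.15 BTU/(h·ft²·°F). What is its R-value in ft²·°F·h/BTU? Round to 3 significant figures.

6.67 ft²·°F·h/BTU

R = 1/U = 1/0.15 = 6.667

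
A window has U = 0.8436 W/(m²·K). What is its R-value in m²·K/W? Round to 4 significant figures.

R = 1/U = 1/0.8436 = 1.1854

1.185 m²·K/W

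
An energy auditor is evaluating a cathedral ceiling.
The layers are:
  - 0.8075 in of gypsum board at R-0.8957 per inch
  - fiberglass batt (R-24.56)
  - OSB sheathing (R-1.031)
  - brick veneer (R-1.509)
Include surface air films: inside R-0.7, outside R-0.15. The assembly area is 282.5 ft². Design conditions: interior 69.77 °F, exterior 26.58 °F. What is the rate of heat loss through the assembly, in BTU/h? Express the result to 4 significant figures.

425.5 BTU/h

0.8075 × 0.8957 = 0.72328
R_total = 0.7 + 0.72328 + 24.56 + 1.031 + 1.509 + 0.15 = 28.673 ft²·°F·h/BTU
Q = A·ΔT/R = 282.5 × (69.77 − 26.58) / 28.673 = 425.52 BTU/h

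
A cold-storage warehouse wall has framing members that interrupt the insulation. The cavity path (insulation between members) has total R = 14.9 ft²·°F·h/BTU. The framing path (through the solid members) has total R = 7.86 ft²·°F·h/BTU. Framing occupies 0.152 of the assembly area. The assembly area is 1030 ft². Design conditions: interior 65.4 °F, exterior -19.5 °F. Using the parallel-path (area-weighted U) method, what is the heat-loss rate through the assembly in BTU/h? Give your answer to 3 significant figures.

U_eff = 0.848/14.9 + 0.152/7.86 = 0.05691 + 0.01934 = 0.07625
R_eff = 1/U_eff = 13.11 ft²·°F·h/BTU
Q = 1030 × (65.4 − (-19.5)) / 13.11 = 6668 BTU/h

6670 BTU/h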